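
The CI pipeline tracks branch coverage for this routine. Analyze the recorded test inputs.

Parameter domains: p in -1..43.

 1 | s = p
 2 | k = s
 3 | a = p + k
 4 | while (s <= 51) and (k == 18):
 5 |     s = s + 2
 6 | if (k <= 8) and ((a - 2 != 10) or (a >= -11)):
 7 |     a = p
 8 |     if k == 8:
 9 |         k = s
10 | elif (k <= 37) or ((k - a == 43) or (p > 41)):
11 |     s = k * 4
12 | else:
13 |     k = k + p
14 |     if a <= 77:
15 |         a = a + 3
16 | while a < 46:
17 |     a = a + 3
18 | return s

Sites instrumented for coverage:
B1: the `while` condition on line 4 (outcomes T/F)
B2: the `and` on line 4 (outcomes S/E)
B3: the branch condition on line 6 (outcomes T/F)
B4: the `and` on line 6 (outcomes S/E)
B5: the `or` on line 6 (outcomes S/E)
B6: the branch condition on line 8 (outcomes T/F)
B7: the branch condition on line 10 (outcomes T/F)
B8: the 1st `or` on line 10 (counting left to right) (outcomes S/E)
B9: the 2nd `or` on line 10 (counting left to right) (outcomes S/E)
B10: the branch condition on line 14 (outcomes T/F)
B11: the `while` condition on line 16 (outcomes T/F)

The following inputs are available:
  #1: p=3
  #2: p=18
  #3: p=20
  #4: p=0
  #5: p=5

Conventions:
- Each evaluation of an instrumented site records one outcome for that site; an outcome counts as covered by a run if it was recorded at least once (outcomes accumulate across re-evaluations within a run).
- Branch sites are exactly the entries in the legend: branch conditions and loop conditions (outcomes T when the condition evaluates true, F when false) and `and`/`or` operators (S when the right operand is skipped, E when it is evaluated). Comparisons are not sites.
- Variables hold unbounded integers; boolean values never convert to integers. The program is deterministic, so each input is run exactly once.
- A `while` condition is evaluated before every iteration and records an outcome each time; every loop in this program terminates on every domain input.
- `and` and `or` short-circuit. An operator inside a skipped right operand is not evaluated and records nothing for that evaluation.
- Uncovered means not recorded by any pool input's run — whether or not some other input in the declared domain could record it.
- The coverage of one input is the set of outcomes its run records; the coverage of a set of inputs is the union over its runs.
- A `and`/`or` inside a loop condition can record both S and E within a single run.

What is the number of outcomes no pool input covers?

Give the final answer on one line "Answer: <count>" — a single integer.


run #1 (p=3) runs B2->E, B1->F, B4->E, B5->S, B3->T, B6->F, B11->T, B11->T, B11->T, B11->T, B11->T, B11->T, B11->T, B11->T, ...; records B1=F, B2=E, B3=T, B4=E, B5=S, B6=F, B11=T, B11=F
run #2 (p=18) runs B2->E, B1->T, B2->E, B1->T, B2->E, B1->T, B2->E, B1->T, B2->E, B1->T, B2->E, B1->T, B2->E, B1->T, ...; records B1=T, B1=F, B2=S, B2=E, B3=F, B4=S, B7=T, B8=S, B11=T, B11=F
run #3 (p=20) runs B2->E, B1->F, B4->S, B3->F, B8->S, B7->T, B11->T, B11->T, B11->F; records B1=F, B2=E, B3=F, B4=S, B7=T, B8=S, B11=T, B11=F
run #4 (p=0) runs B2->E, B1->F, B4->E, B5->S, B3->T, B6->F, B11->T, B11->T, B11->T, B11->T, B11->T, B11->T, B11->T, B11->T, ...; records B1=F, B2=E, B3=T, B4=E, B5=S, B6=F, B11=T, B11=F
run #5 (p=5) runs B2->E, B1->F, B4->E, B5->S, B3->T, B6->F, B11->T, B11->T, B11->T, B11->T, B11->T, B11->T, B11->T, B11->T, ...; records B1=F, B2=E, B3=T, B4=E, B5=S, B6=F, B11=T, B11=F
union over the pool: B1=T, B1=F, B2=S, B2=E, B3=T, B3=F, B4=S, B4=E, B5=S, B6=F, B7=T, B8=S, B11=T, B11=F
uncovered (8 of 22): B5=E, B6=T, B7=F, B8=E, B9=S, B9=E, B10=T, B10=F
Answer: 8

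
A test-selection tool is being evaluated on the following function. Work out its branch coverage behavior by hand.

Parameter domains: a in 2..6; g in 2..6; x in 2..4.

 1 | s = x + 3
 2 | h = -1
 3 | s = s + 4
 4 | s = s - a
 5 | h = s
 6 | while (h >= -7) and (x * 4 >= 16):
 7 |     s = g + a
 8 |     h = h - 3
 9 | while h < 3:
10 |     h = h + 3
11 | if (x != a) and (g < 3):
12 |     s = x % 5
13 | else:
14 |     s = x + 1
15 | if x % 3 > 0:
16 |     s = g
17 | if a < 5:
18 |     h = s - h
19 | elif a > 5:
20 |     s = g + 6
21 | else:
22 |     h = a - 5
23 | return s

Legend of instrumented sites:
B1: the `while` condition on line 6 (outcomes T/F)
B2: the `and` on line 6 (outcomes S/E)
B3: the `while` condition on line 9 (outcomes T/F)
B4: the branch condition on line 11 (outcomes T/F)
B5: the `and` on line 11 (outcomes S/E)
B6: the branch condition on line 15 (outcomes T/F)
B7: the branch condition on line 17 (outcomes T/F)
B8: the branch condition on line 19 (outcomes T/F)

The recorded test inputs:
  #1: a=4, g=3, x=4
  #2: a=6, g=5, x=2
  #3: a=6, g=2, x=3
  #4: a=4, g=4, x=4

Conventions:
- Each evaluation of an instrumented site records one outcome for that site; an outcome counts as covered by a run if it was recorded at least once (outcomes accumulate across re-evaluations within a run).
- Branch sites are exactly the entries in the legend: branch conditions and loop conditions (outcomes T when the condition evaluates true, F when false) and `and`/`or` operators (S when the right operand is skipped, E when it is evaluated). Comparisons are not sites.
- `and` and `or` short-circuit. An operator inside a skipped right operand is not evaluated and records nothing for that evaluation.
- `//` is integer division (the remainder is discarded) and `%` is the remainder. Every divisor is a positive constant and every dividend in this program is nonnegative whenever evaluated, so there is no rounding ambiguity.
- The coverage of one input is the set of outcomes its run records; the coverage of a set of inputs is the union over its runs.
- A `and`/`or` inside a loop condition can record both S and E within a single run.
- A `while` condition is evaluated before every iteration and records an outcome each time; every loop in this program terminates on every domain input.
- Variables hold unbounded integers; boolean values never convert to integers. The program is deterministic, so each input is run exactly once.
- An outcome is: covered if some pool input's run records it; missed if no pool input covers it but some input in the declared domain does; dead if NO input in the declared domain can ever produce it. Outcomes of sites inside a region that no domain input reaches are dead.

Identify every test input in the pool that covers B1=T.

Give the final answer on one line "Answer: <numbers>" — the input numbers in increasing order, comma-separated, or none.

input #1 (a=4, g=3, x=4): records B1=T
input #2 (a=6, g=5, x=2): does not record B1=T
input #3 (a=6, g=2, x=3): does not record B1=T
input #4 (a=4, g=4, x=4): records B1=T

Answer: 1, 4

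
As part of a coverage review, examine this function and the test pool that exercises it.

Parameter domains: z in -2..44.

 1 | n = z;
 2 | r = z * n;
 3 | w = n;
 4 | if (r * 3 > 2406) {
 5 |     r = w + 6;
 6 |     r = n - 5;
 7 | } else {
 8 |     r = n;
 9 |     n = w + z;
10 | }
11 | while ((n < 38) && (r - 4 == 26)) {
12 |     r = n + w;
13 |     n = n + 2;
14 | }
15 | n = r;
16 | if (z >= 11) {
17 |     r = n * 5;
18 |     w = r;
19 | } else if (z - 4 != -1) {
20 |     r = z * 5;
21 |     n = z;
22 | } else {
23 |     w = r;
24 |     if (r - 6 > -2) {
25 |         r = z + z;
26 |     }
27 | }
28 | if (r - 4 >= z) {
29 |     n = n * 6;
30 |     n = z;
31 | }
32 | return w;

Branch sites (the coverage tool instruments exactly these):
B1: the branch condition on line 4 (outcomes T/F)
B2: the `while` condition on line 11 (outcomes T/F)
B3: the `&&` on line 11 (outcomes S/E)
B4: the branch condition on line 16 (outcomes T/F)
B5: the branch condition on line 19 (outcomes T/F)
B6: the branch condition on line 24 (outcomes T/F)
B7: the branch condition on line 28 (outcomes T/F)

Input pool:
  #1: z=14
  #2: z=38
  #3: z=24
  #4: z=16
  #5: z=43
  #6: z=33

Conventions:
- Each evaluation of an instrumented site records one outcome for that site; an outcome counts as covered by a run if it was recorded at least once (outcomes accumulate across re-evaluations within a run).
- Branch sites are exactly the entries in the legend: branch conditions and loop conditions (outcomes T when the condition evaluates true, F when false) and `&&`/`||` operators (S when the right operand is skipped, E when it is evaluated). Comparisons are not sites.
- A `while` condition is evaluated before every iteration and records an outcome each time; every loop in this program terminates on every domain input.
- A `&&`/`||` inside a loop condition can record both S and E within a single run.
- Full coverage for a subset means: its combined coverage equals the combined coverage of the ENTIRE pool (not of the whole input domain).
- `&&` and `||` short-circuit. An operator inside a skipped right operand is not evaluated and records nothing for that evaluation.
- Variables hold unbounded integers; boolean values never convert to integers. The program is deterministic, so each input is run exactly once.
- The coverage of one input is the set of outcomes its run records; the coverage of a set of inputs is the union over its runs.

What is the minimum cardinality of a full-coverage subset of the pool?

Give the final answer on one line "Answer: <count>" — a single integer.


run #1 (z=14) runs B1->F, B3->E, B2->F, B4->T, B7->T; records B1=F, B2=F, B3=E, B4=T, B7=T
run #2 (z=38) runs B1->T, B3->S, B2->F, B4->T, B7->T; records B1=T, B2=F, B3=S, B4=T, B7=T
run #3 (z=24) runs B1->F, B3->S, B2->F, B4->T, B7->T; records B1=F, B2=F, B3=S, B4=T, B7=T
run #4 (z=16) runs B1->F, B3->E, B2->F, B4->T, B7->T; records B1=F, B2=F, B3=E, B4=T, B7=T
run #5 (z=43) runs B1->T, B3->S, B2->F, B4->T, B7->T; records B1=T, B2=F, B3=S, B4=T, B7=T
run #6 (z=33) runs B1->T, B3->E, B2->F, B4->T, B7->T; records B1=T, B2=F, B3=E, B4=T, B7=T
pool-wide coverage (7 outcomes): B1=T, B1=F, B2=F, B3=S, B3=E, B4=T, B7=T
size 1 is not enough: best union over all size-1 subsets is 5/7
the canonical winner is {1, 2}: size 2, full 7-outcome coverage, earliest index list among size-2 covers
Answer: 2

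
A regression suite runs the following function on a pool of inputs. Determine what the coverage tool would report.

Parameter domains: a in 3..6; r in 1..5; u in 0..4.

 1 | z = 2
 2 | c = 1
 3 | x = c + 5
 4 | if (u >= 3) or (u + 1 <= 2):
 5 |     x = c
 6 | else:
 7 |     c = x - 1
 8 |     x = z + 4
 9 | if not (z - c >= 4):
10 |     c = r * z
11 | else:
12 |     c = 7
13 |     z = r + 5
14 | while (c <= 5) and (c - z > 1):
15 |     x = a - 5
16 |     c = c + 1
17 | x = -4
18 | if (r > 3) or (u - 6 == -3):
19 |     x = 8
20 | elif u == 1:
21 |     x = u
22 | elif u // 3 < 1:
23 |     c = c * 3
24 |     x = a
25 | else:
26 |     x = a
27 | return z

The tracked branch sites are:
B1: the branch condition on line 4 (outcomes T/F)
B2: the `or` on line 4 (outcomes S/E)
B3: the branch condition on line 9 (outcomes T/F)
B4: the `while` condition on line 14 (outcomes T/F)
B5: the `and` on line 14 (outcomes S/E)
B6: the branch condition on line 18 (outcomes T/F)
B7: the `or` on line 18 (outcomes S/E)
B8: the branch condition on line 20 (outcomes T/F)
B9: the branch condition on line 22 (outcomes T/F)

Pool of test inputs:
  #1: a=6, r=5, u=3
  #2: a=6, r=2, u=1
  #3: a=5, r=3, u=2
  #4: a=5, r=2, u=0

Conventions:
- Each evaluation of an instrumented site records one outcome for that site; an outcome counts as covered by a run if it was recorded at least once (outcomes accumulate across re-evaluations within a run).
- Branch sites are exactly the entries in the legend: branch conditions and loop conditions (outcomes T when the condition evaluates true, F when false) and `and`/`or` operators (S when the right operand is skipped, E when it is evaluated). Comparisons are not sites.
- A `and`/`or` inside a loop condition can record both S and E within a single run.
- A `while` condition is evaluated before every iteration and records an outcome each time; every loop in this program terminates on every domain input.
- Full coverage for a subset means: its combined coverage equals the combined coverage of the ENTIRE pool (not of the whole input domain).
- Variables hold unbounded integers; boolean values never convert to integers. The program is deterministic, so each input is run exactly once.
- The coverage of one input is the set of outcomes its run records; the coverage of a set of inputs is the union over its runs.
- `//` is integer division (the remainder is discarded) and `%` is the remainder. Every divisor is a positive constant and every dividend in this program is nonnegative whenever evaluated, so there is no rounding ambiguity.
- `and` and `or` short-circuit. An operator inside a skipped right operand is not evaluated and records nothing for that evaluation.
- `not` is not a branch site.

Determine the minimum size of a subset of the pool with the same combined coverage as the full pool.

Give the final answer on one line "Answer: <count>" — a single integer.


run #1 (a=6, r=5, u=3) runs B2->S, B1->T, B3->T, B5->S, B4->F, B7->S, B6->T; records B1=T, B2=S, B3=T, B4=F, B5=S, B6=T, B7=S
run #2 (a=6, r=2, u=1) runs B2->E, B1->T, B3->T, B5->E, B4->T, B5->E, B4->T, B5->S, B4->F, B7->E, B6->F, B8->T; records B1=T, B2=E, B3=T, B4=T, B4=F, B5=S, B5=E, B6=F, B7=E, B8=T
run #3 (a=5, r=3, u=2) runs B2->E, B1->F, B3->T, B5->S, B4->F, B7->E, B6->F, B8->F, B9->T; records B1=F, B2=E, B3=T, B4=F, B5=S, B6=F, B7=E, B8=F, B9=T
run #4 (a=5, r=2, u=0) runs B2->E, B1->T, B3->T, B5->E, B4->T, B5->E, B4->T, B5->S, B4->F, B7->E, B6->F, B8->F, B9->T; records B1=T, B2=E, B3=T, B4=T, B4=F, B5=S, B5=E, B6=F, B7=E, B8=F, B9=T
union over all inputs: B1=T, B1=F, B2=S, B2=E, B3=T, B4=T, B4=F, B5=S, B5=E, B6=T, B6=F, B7=S, B7=E, B8=T, B8=F, B9=T (16 outcomes)
checked all size-1 subsets: none covers 16 outcomes (max 11/16)
checked all size-2 subsets: none covers 16 outcomes (max 14/16)
the canonical winner is {1, 2, 3}: size 3, full 16-outcome coverage, earliest index list among size-3 covers
Answer: 3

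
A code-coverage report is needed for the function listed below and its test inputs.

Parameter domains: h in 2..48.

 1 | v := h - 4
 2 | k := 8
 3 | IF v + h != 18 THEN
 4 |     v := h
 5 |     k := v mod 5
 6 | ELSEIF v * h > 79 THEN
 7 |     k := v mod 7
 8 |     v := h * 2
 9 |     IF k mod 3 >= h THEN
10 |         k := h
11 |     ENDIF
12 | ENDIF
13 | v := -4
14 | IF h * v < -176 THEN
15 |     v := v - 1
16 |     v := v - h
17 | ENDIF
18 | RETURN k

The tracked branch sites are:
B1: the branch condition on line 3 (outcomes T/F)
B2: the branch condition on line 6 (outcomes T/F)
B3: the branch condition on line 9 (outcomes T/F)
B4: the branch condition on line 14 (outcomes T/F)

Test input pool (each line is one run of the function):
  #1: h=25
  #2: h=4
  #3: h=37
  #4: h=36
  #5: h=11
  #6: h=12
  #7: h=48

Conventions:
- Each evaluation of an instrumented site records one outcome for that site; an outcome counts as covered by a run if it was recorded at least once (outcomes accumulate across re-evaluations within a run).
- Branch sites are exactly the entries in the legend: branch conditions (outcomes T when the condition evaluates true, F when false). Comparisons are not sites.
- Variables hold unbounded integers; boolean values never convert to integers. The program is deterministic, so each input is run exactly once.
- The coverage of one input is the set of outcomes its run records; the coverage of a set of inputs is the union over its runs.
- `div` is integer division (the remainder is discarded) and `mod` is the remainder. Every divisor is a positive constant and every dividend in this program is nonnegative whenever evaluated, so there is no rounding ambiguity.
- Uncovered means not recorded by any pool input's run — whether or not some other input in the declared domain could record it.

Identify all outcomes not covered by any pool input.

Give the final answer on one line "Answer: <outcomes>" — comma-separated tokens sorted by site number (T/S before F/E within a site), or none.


test 1 (h=25) fires B1->T, B4->F; hits B1=T, B4=F
test 2 (h=4) fires B1->T, B4->F; hits B1=T, B4=F
test 3 (h=37) fires B1->T, B4->F; hits B1=T, B4=F
test 4 (h=36) fires B1->T, B4->F; hits B1=T, B4=F
test 5 (h=11) fires B1->F, B2->F, B4->F; hits B1=F, B2=F, B4=F
test 6 (h=12) fires B1->T, B4->F; hits B1=T, B4=F
test 7 (h=48) fires B1->T, B4->T; hits B1=T, B4=T
union over the pool: B1=T, B1=F, B2=F, B4=T, B4=F
uncovered (3 of 8): B2=T, B3=T, B3=F
Answer: B2=T, B3=T, B3=F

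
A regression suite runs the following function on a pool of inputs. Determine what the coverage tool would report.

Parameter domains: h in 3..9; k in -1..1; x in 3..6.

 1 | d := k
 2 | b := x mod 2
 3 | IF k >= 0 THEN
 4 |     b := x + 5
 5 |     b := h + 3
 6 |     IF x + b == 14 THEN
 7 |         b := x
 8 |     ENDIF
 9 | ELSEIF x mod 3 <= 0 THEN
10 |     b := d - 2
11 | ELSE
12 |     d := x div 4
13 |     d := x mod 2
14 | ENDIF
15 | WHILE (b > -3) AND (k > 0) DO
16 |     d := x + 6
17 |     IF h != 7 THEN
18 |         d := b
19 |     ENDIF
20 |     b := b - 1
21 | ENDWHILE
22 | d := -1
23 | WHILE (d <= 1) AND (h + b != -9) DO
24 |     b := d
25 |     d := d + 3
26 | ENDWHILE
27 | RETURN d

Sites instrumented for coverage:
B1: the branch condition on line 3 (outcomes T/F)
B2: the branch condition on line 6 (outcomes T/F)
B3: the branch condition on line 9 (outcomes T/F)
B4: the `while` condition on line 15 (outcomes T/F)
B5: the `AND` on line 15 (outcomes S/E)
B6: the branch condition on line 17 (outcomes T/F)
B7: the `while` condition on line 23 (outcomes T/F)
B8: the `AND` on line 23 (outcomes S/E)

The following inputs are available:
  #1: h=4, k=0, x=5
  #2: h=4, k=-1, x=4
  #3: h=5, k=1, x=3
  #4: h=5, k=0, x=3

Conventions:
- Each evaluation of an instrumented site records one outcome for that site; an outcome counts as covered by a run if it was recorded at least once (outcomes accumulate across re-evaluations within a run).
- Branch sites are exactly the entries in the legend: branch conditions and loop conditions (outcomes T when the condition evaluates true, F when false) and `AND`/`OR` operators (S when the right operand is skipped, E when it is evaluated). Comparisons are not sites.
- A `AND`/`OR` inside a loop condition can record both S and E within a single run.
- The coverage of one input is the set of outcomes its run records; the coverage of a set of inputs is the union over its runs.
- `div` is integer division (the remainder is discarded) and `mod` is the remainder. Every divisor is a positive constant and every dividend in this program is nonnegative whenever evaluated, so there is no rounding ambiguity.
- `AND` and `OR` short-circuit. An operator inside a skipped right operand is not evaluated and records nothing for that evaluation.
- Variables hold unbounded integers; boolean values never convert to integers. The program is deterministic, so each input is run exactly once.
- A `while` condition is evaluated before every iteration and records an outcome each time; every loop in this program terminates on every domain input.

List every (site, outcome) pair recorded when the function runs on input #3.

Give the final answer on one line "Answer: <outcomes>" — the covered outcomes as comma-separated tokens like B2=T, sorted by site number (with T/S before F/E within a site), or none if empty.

Event log for input #3 (h=5, k=1, x=3):
  B1->T, B2->F, B5->E, B4->T, B6->T, B5->E, B4->T, B6->T, B5->E, B4->T
  B6->T, B5->E, B4->T, B6->T, B5->E, B4->T, B6->T, B5->E, B4->T, B6->T
  B5->E, B4->T, B6->T, B5->E, B4->T, B6->T, B5->E, B4->T, B6->T, B5->E
  B4->T, B6->T, B5->E, B4->T, B6->T, B5->S, B4->F, B8->E, B7->T, B8->S
  B7->F
as a set, this run covers: B1=T, B2=F, B4=T, B4=F, B5=S, B5=E, B6=T, B7=T, B7=F, B8=S, B8=E

Answer: B1=T, B2=F, B4=T, B4=F, B5=S, B5=E, B6=T, B7=T, B7=F, B8=S, B8=E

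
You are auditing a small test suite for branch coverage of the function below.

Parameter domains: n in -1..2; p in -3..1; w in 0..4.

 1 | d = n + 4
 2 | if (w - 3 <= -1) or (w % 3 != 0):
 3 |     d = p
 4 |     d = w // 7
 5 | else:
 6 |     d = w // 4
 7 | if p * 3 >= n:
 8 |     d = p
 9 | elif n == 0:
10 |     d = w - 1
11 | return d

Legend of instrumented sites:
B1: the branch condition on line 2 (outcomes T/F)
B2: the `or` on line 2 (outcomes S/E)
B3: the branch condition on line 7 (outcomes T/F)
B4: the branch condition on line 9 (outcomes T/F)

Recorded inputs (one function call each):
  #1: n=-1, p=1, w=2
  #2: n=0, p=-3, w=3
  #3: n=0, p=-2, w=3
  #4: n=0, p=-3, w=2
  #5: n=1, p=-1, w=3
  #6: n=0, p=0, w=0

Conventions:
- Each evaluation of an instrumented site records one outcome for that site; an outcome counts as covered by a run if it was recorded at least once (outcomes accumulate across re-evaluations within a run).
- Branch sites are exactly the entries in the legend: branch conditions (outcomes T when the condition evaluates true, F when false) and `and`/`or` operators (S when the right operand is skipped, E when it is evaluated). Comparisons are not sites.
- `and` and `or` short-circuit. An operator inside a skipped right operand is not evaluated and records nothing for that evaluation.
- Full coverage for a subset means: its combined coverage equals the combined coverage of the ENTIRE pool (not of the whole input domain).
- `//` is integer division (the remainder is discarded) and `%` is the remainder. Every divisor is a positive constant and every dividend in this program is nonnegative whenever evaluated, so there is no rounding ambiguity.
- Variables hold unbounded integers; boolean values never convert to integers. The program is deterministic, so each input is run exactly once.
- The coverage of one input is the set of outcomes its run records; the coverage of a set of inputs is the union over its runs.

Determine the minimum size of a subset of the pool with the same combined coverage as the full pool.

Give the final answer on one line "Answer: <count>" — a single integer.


run #1 (n=-1, p=1, w=2) records B1=T, B2=S, B3=T
run #2 (n=0, p=-3, w=3) records B1=F, B2=E, B3=F, B4=T
run #3 (n=0, p=-2, w=3) records B1=F, B2=E, B3=F, B4=T
run #4 (n=0, p=-3, w=2) records B1=T, B2=S, B3=F, B4=T
run #5 (n=1, p=-1, w=3) records B1=F, B2=E, B3=F, B4=F
run #6 (n=0, p=0, w=0) records B1=T, B2=S, B3=T
union over all inputs: B1=T, B1=F, B2=S, B2=E, B3=T, B3=F, B4=T, B4=F (8 outcomes)
every size-1 subset falls short of the 8 outcomes (best: 4/8)
every size-2 subset falls short of the 8 outcomes (best: 7/8)
the canonical winner is {1, 2, 5}: size 3, full 8-outcome coverage, earliest index list among size-3 covers
Answer: 3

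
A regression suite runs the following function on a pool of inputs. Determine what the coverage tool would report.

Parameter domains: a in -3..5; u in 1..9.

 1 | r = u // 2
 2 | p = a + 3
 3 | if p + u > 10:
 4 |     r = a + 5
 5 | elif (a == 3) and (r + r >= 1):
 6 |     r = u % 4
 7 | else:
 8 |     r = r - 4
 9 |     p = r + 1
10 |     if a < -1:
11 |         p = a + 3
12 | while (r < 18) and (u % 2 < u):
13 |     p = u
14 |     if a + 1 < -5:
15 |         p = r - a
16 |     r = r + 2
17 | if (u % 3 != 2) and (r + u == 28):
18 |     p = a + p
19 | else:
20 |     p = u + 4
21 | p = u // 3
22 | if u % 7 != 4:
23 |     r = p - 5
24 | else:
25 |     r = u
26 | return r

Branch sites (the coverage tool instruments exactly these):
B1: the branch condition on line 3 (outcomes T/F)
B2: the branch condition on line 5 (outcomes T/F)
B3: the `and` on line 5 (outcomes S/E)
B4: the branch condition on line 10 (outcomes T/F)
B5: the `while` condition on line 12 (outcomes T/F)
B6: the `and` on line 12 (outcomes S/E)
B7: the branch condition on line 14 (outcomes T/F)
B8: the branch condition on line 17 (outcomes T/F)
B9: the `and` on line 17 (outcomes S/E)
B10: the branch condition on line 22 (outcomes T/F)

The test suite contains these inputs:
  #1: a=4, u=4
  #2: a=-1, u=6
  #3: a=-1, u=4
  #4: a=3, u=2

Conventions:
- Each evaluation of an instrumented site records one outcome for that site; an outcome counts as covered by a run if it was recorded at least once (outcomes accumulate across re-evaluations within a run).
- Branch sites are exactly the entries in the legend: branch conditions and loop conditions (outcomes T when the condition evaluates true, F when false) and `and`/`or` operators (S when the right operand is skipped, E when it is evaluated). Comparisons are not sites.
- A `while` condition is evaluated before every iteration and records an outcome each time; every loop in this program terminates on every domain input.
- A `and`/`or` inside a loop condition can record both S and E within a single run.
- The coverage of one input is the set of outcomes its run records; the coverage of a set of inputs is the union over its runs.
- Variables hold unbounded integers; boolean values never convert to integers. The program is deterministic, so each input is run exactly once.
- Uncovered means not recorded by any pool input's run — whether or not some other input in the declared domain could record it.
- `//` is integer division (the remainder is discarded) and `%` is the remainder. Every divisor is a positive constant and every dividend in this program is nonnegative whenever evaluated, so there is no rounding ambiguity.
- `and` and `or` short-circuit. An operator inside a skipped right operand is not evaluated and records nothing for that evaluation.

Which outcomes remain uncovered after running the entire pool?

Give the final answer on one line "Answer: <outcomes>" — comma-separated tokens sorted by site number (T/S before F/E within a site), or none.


test 1 (a=4, u=4) fires B1->T, B6->E, B5->T, B7->F, B6->E, B5->T, B7->F, B6->E, B5->T, B7->F, B6->E, B5->T, B7->F, B6->E, ...; hits B1=T, B5=T, B5=F, B6=S, B6=E, B7=F, B8=F, B9=E, B10=F
test 2 (a=-1, u=6) fires B1->F, B3->S, B2->F, B4->F, B6->E, B5->T, B7->F, B6->E, B5->T, B7->F, B6->E, B5->T, B7->F, B6->E, ...; hits B1=F, B2=F, B3=S, B4=F, B5=T, B5=F, B6=S, B6=E, B7=F, B8=F, B9=E, B10=T
test 3 (a=-1, u=4) fires B1->F, B3->S, B2->F, B4->F, B6->E, B5->T, B7->F, B6->E, B5->T, B7->F, B6->E, B5->T, B7->F, B6->E, ...; hits B1=F, B2=F, B3=S, B4=F, B5=T, B5=F, B6=S, B6=E, B7=F, B8=F, B9=E, B10=F
test 4 (a=3, u=2) fires B1->F, B3->E, B2->T, B6->E, B5->T, B7->F, B6->E, B5->T, B7->F, B6->E, B5->T, B7->F, B6->E, B5->T, ...; hits B1=F, B2=T, B3=E, B5=T, B5=F, B6=S, B6=E, B7=F, B8=F, B9=S, B10=T
union over the pool: B1=T, B1=F, B2=T, B2=F, B3=S, B3=E, B4=F, B5=T, B5=F, B6=S, B6=E, B7=F, B8=F, B9=S, B9=E, B10=T, B10=F
uncovered (3 of 20): B4=T, B7=T, B8=T
Answer: B4=T, B7=T, B8=T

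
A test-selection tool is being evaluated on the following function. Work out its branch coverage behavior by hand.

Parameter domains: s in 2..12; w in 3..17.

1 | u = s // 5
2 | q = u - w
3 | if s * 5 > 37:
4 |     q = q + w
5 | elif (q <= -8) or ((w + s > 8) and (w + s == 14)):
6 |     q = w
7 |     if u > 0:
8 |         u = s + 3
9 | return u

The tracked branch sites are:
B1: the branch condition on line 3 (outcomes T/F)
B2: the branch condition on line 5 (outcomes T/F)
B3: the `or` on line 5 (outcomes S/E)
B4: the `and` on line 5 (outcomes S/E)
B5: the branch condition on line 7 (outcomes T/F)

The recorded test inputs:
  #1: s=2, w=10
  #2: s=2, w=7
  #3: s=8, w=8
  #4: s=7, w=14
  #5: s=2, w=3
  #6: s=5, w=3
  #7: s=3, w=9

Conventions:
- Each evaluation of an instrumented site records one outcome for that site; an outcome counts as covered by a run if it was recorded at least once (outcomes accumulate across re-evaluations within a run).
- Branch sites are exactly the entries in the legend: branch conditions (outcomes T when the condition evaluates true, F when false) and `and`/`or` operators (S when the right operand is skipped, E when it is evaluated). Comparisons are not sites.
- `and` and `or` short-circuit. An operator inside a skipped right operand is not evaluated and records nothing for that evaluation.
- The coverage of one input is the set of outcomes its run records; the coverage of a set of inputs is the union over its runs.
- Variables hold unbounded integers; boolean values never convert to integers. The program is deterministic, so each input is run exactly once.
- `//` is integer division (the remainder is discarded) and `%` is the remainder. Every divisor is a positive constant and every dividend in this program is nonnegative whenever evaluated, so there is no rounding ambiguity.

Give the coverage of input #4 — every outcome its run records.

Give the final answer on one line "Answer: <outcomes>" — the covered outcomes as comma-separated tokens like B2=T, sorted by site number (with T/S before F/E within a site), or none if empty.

Simulating input #4 (s=7, w=14) step by step:
  B1->F, B3->S, B2->T, B5->T
distinct outcomes covered: B1=F, B2=T, B3=S, B5=T

Answer: B1=F, B2=T, B3=S, B5=T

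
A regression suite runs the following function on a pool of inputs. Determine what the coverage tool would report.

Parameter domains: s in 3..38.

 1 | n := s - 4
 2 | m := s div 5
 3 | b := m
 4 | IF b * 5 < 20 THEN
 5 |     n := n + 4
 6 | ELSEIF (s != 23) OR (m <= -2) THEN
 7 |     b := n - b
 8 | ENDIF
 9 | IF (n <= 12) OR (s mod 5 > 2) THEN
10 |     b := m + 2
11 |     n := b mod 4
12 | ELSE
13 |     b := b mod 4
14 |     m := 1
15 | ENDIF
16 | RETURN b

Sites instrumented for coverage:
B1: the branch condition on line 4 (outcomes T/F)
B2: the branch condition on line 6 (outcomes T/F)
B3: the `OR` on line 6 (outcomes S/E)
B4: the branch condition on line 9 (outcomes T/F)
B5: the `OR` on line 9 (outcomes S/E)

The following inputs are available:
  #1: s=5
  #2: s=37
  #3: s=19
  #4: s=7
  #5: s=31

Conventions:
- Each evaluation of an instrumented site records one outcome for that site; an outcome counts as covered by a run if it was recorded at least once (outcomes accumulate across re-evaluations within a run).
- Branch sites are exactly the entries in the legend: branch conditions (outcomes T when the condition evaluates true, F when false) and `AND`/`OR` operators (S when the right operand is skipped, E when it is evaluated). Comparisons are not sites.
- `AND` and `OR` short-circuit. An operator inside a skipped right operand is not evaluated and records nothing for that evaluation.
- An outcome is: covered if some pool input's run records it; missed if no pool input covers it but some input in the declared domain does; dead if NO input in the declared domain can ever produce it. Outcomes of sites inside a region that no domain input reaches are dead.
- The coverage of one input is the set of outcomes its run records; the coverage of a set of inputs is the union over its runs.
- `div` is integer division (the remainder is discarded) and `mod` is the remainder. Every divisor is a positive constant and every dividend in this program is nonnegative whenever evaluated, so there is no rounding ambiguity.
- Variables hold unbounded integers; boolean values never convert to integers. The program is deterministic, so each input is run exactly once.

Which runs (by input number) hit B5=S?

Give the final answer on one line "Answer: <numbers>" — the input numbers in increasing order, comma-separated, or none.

input #1 (s=5): hits B5=S
input #2 (s=37): never hits B5=S
input #3 (s=19): never hits B5=S
input #4 (s=7): hits B5=S
input #5 (s=31): never hits B5=S

Answer: 1, 4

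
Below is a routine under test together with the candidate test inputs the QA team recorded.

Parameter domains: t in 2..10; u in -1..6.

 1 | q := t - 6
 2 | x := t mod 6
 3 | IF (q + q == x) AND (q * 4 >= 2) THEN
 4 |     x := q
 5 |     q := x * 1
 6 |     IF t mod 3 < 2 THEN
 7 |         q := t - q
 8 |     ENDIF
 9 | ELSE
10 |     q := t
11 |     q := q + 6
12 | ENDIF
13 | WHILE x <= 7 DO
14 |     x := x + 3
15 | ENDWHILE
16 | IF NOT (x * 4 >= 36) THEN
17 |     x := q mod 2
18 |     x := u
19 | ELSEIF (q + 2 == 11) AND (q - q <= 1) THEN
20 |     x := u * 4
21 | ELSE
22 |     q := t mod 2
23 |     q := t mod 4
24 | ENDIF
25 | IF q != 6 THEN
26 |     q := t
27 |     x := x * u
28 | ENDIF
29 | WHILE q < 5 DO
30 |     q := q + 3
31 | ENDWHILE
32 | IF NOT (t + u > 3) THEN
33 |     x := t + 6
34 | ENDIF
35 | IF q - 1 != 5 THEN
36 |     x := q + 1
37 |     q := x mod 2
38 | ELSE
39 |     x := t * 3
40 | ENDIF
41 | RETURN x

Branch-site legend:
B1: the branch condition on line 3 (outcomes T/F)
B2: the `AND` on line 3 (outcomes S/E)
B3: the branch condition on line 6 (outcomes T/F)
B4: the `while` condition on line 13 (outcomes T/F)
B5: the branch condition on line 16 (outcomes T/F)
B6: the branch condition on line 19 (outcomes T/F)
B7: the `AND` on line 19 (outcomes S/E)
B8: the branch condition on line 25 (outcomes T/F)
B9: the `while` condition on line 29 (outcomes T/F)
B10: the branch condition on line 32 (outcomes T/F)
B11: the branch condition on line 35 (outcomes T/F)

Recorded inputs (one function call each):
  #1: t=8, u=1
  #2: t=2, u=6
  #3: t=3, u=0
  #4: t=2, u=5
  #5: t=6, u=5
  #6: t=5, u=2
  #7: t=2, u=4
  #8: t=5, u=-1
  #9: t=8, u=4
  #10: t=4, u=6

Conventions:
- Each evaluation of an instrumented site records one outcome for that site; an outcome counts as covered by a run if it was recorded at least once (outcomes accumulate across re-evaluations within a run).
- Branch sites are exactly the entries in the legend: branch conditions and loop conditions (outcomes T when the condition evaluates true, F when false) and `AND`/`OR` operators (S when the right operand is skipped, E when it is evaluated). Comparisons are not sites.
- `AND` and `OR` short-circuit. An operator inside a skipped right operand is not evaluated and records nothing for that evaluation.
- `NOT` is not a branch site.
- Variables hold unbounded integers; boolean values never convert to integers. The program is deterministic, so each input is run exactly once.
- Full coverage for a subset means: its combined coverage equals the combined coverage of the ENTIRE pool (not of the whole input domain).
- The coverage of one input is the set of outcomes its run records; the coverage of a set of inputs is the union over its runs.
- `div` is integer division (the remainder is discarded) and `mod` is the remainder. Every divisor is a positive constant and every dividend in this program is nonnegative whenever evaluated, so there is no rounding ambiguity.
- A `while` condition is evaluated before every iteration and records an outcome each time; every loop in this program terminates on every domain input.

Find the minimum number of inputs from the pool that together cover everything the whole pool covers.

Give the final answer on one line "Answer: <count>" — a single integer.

test 1 (t=8, u=1) hits B1=F, B2=S, B4=T, B4=F, B5=T, B8=T, B9=F, B10=F, B11=T
test 2 (t=2, u=6) hits B1=F, B2=S, B4=T, B4=F, B5=T, B8=T, B9=T, B9=F, B10=F, B11=T
test 3 (t=3, u=0) hits B1=F, B2=S, B4=T, B4=F, B5=F, B6=T, B7=E, B8=T, B9=T, B9=F, B10=T, B11=F
test 4 (t=2, u=5) hits B1=F, B2=S, B4=T, B4=F, B5=T, B8=T, B9=T, B9=F, B10=F, B11=T
test 5 (t=6, u=5) hits B1=F, B2=E, B4=T, B4=F, B5=F, B6=F, B7=S, B8=T, B9=F, B10=F, B11=F
test 6 (t=5, u=2) hits B1=F, B2=S, B4=T, B4=F, B5=T, B8=T, B9=F, B10=F, B11=T
test 7 (t=2, u=4) hits B1=F, B2=S, B4=T, B4=F, B5=T, B8=T, B9=T, B9=F, B10=F, B11=T
test 8 (t=5, u=-1) hits B1=F, B2=S, B4=T, B4=F, B5=T, B8=T, B9=F, B10=F, B11=T
test 9 (t=8, u=4) hits B1=F, B2=S, B4=T, B4=F, B5=T, B8=T, B9=F, B10=F, B11=T
test 10 (t=4, u=6) hits B1=F, B2=S, B4=T, B4=F, B5=F, B6=F, B7=S, B8=T, B9=T, B9=F, B10=F, B11=T
the full pool covers 18 outcomes: B1=F, B2=S, B2=E, B4=T, B4=F, B5=T, B5=F, B6=T, B6=F, B7=S, B7=E, B8=T, B9=T, B9=F, B10=T, B10=F, B11=T, B11=F
no size-1 subset reaches all 18 outcomes (best union: 12/18)
no size-2 subset reaches all 18 outcomes (best union: 16/18)
at size 3, {1, 3, 5} reaches all 18 outcomes; every lexicographically earlier size-3 subset fails

Answer: 3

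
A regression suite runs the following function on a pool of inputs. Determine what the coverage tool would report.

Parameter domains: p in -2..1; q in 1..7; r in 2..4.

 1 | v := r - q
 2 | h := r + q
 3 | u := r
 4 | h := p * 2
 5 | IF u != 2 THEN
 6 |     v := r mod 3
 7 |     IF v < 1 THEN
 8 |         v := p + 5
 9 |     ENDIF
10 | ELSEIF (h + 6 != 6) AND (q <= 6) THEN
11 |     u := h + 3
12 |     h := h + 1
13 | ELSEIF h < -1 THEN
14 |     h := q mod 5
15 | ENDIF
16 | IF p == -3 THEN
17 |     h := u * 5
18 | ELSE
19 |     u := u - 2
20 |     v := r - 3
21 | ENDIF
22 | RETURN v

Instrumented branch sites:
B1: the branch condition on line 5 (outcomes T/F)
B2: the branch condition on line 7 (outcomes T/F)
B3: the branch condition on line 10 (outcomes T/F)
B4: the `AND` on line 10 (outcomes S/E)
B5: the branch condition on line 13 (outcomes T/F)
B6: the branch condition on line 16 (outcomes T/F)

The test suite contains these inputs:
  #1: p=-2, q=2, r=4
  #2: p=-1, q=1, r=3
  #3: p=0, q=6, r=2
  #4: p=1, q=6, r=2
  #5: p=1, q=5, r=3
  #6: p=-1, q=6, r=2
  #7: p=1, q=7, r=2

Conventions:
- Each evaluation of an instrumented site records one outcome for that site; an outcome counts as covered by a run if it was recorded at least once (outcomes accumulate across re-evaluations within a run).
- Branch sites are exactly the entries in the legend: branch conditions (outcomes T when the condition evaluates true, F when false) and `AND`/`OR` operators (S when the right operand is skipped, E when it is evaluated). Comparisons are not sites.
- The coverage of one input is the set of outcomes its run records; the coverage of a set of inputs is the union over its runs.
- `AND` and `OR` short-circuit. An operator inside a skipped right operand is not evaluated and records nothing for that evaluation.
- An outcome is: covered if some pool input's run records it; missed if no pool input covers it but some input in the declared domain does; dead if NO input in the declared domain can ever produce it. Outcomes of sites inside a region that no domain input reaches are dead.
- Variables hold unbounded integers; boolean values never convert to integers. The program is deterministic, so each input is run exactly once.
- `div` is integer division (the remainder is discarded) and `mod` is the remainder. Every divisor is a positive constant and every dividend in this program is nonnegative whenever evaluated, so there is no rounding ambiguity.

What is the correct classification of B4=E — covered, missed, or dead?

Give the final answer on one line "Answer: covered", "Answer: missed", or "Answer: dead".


B4=E is recorded by pool input(s) 4, 6, 7 -> covered
Answer: covered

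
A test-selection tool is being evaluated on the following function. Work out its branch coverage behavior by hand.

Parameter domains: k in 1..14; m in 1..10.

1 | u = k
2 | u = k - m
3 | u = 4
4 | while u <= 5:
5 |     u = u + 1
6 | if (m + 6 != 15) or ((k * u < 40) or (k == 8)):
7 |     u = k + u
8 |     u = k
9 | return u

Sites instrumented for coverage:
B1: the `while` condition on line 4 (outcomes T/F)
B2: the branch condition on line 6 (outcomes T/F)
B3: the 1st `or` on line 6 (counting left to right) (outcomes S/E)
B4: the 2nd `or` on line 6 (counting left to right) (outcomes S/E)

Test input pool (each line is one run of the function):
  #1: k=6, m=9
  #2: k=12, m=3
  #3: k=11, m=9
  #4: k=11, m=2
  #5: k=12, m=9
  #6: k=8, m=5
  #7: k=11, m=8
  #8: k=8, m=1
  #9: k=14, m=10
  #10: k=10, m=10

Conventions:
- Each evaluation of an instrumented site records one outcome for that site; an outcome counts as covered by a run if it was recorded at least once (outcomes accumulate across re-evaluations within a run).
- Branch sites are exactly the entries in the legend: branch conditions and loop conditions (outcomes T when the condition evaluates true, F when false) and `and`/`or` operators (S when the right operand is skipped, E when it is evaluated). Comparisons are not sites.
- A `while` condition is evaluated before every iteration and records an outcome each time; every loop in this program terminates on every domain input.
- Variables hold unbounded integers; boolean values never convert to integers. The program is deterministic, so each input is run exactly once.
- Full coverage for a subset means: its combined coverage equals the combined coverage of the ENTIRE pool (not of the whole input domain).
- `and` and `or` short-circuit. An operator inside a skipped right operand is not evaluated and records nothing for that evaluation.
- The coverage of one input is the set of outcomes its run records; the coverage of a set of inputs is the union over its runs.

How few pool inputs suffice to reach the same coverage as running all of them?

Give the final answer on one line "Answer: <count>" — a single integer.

test 1 (k=6, m=9) fires B1->T, B1->T, B1->F, B3->E, B4->S, B2->T; hits B1=T, B1=F, B2=T, B3=E, B4=S
test 2 (k=12, m=3) fires B1->T, B1->T, B1->F, B3->S, B2->T; hits B1=T, B1=F, B2=T, B3=S
test 3 (k=11, m=9) fires B1->T, B1->T, B1->F, B3->E, B4->E, B2->F; hits B1=T, B1=F, B2=F, B3=E, B4=E
test 4 (k=11, m=2) fires B1->T, B1->T, B1->F, B3->S, B2->T; hits B1=T, B1=F, B2=T, B3=S
test 5 (k=12, m=9) fires B1->T, B1->T, B1->F, B3->E, B4->E, B2->F; hits B1=T, B1=F, B2=F, B3=E, B4=E
test 6 (k=8, m=5) fires B1->T, B1->T, B1->F, B3->S, B2->T; hits B1=T, B1=F, B2=T, B3=S
test 7 (k=11, m=8) fires B1->T, B1->T, B1->F, B3->S, B2->T; hits B1=T, B1=F, B2=T, B3=S
test 8 (k=8, m=1) fires B1->T, B1->T, B1->F, B3->S, B2->T; hits B1=T, B1=F, B2=T, B3=S
test 9 (k=14, m=10) fires B1->T, B1->T, B1->F, B3->S, B2->T; hits B1=T, B1=F, B2=T, B3=S
test 10 (k=10, m=10) fires B1->T, B1->T, B1->F, B3->S, B2->T; hits B1=T, B1=F, B2=T, B3=S
union over all inputs: B1=T, B1=F, B2=T, B2=F, B3=S, B3=E, B4=S, B4=E (8 outcomes)
no size-1 subset reaches all 8 outcomes (best union: 5/8)
no size-2 subset reaches all 8 outcomes (best union: 7/8)
size 3: inputs {1, 2, 3} cover all 8 outcomes, and no lexicographically smaller subset of this size does

Answer: 3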